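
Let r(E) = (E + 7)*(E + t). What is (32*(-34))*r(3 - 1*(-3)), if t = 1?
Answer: -99008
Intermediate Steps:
r(E) = (1 + E)*(7 + E) (r(E) = (E + 7)*(E + 1) = (7 + E)*(1 + E) = (1 + E)*(7 + E))
(32*(-34))*r(3 - 1*(-3)) = (32*(-34))*(7 + (3 - 1*(-3))² + 8*(3 - 1*(-3))) = -1088*(7 + (3 + 3)² + 8*(3 + 3)) = -1088*(7 + 6² + 8*6) = -1088*(7 + 36 + 48) = -1088*91 = -99008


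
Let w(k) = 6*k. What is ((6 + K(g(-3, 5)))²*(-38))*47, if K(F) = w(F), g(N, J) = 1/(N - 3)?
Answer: -44650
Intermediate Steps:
g(N, J) = 1/(-3 + N)
K(F) = 6*F
((6 + K(g(-3, 5)))²*(-38))*47 = ((6 + 6/(-3 - 3))²*(-38))*47 = ((6 + 6/(-6))²*(-38))*47 = ((6 + 6*(-⅙))²*(-38))*47 = ((6 - 1)²*(-38))*47 = (5²*(-38))*47 = (25*(-38))*47 = -950*47 = -44650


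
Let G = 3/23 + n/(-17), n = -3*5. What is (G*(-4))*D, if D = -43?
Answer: 68112/391 ≈ 174.20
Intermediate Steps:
n = -15
G = 396/391 (G = 3/23 - 15/(-17) = 3*(1/23) - 15*(-1/17) = 3/23 + 15/17 = 396/391 ≈ 1.0128)
(G*(-4))*D = ((396/391)*(-4))*(-43) = -1584/391*(-43) = 68112/391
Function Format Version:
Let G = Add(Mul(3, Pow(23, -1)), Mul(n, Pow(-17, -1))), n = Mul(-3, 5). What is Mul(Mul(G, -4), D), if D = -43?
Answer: Rational(68112, 391) ≈ 174.20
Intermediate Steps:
n = -15
G = Rational(396, 391) (G = Add(Mul(3, Pow(23, -1)), Mul(-15, Pow(-17, -1))) = Add(Mul(3, Rational(1, 23)), Mul(-15, Rational(-1, 17))) = Add(Rational(3, 23), Rational(15, 17)) = Rational(396, 391) ≈ 1.0128)
Mul(Mul(G, -4), D) = Mul(Mul(Rational(396, 391), -4), -43) = Mul(Rational(-1584, 391), -43) = Rational(68112, 391)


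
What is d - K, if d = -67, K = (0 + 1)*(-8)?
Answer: -59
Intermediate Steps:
K = -8 (K = 1*(-8) = -8)
d - K = -67 - 1*(-8) = -67 + 8 = -59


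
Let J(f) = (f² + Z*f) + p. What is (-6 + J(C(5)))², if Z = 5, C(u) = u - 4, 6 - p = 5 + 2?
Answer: 1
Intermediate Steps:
p = -1 (p = 6 - (5 + 2) = 6 - 1*7 = 6 - 7 = -1)
C(u) = -4 + u
J(f) = -1 + f² + 5*f (J(f) = (f² + 5*f) - 1 = -1 + f² + 5*f)
(-6 + J(C(5)))² = (-6 + (-1 + (-4 + 5)² + 5*(-4 + 5)))² = (-6 + (-1 + 1² + 5*1))² = (-6 + (-1 + 1 + 5))² = (-6 + 5)² = (-1)² = 1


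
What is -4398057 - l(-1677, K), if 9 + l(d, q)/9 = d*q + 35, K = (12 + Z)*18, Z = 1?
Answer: -866529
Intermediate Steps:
K = 234 (K = (12 + 1)*18 = 13*18 = 234)
l(d, q) = 234 + 9*d*q (l(d, q) = -81 + 9*(d*q + 35) = -81 + 9*(35 + d*q) = -81 + (315 + 9*d*q) = 234 + 9*d*q)
-4398057 - l(-1677, K) = -4398057 - (234 + 9*(-1677)*234) = -4398057 - (234 - 3531762) = -4398057 - 1*(-3531528) = -4398057 + 3531528 = -866529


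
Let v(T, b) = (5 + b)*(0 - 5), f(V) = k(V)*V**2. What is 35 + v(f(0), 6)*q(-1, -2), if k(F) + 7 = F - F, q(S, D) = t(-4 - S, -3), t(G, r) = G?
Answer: 200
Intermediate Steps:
q(S, D) = -4 - S
k(F) = -7 (k(F) = -7 + (F - F) = -7 + 0 = -7)
f(V) = -7*V**2
v(T, b) = -25 - 5*b (v(T, b) = (5 + b)*(-5) = -25 - 5*b)
35 + v(f(0), 6)*q(-1, -2) = 35 + (-25 - 5*6)*(-4 - 1*(-1)) = 35 + (-25 - 30)*(-4 + 1) = 35 - 55*(-3) = 35 + 165 = 200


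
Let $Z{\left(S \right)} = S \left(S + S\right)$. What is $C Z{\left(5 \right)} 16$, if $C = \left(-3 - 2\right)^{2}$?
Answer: $20000$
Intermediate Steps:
$C = 25$ ($C = \left(-5\right)^{2} = 25$)
$Z{\left(S \right)} = 2 S^{2}$ ($Z{\left(S \right)} = S 2 S = 2 S^{2}$)
$C Z{\left(5 \right)} 16 = 25 \cdot 2 \cdot 5^{2} \cdot 16 = 25 \cdot 2 \cdot 25 \cdot 16 = 25 \cdot 50 \cdot 16 = 1250 \cdot 16 = 20000$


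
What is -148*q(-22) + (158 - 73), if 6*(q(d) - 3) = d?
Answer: 551/3 ≈ 183.67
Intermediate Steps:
q(d) = 3 + d/6
-148*q(-22) + (158 - 73) = -148*(3 + (⅙)*(-22)) + (158 - 73) = -148*(3 - 11/3) + 85 = -148*(-⅔) + 85 = 296/3 + 85 = 551/3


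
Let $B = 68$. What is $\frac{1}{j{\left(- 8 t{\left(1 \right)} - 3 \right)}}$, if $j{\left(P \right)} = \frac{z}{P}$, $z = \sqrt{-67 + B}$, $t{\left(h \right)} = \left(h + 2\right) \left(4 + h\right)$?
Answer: $-123$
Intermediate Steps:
$t{\left(h \right)} = \left(2 + h\right) \left(4 + h\right)$
$z = 1$ ($z = \sqrt{-67 + 68} = \sqrt{1} = 1$)
$j{\left(P \right)} = \frac{1}{P}$ ($j{\left(P \right)} = 1 \frac{1}{P} = \frac{1}{P}$)
$\frac{1}{j{\left(- 8 t{\left(1 \right)} - 3 \right)}} = \frac{1}{\frac{1}{- 8 \left(8 + 1^{2} + 6 \cdot 1\right) - 3}} = \frac{1}{\frac{1}{- 8 \left(8 + 1 + 6\right) - 3}} = \frac{1}{\frac{1}{\left(-8\right) 15 - 3}} = \frac{1}{\frac{1}{-120 - 3}} = \frac{1}{\frac{1}{-123}} = \frac{1}{- \frac{1}{123}} = -123$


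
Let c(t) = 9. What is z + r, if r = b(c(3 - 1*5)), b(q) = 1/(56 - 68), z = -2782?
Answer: -33385/12 ≈ -2782.1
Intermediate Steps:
b(q) = -1/12 (b(q) = 1/(-12) = -1/12)
r = -1/12 ≈ -0.083333
z + r = -2782 - 1/12 = -33385/12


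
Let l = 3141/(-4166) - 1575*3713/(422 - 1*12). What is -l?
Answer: 1218197583/85403 ≈ 14264.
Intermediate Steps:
l = -1218197583/85403 (l = 3141*(-1/4166) - 1575*3713/(422 - 12) = -3141/4166 - 1575/(410*(1/3713)) = -3141/4166 - 1575/410/3713 = -3141/4166 - 1575*3713/410 = -3141/4166 - 1169595/82 = -1218197583/85403 ≈ -14264.)
-l = -1*(-1218197583/85403) = 1218197583/85403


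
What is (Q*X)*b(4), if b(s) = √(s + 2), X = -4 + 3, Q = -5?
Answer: 5*√6 ≈ 12.247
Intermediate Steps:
X = -1
b(s) = √(2 + s)
(Q*X)*b(4) = (-5*(-1))*√(2 + 4) = 5*√6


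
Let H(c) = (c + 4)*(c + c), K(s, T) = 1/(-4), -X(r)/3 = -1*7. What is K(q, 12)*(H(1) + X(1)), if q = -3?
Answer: -31/4 ≈ -7.7500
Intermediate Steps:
X(r) = 21 (X(r) = -(-3)*7 = -3*(-7) = 21)
K(s, T) = -1/4 (K(s, T) = 1*(-1/4) = -1/4)
H(c) = 2*c*(4 + c) (H(c) = (4 + c)*(2*c) = 2*c*(4 + c))
K(q, 12)*(H(1) + X(1)) = -(2*1*(4 + 1) + 21)/4 = -(2*1*5 + 21)/4 = -(10 + 21)/4 = -1/4*31 = -31/4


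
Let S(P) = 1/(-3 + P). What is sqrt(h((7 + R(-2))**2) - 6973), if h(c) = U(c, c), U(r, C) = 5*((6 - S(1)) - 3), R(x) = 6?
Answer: I*sqrt(27822)/2 ≈ 83.4*I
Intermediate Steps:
U(r, C) = 35/2 (U(r, C) = 5*((6 - 1/(-3 + 1)) - 3) = 5*((6 - 1/(-2)) - 3) = 5*((6 - 1*(-1/2)) - 3) = 5*((6 + 1/2) - 3) = 5*(13/2 - 3) = 5*(7/2) = 35/2)
h(c) = 35/2
sqrt(h((7 + R(-2))**2) - 6973) = sqrt(35/2 - 6973) = sqrt(-13911/2) = I*sqrt(27822)/2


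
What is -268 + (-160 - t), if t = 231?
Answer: -659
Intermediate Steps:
-268 + (-160 - t) = -268 + (-160 - 1*231) = -268 + (-160 - 231) = -268 - 391 = -659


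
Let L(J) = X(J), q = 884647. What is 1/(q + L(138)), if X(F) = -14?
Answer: 1/884633 ≈ 1.1304e-6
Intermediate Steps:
L(J) = -14
1/(q + L(138)) = 1/(884647 - 14) = 1/884633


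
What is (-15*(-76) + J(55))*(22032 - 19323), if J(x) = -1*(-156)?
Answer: 3510864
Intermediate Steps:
J(x) = 156
(-15*(-76) + J(55))*(22032 - 19323) = (-15*(-76) + 156)*(22032 - 19323) = (1140 + 156)*2709 = 1296*2709 = 3510864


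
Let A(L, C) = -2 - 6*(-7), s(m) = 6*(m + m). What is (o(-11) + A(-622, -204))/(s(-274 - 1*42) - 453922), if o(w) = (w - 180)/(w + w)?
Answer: -1071/10069708 ≈ -0.00010636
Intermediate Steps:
s(m) = 12*m (s(m) = 6*(2*m) = 12*m)
A(L, C) = 40 (A(L, C) = -2 + 42 = 40)
o(w) = (-180 + w)/(2*w) (o(w) = (-180 + w)/((2*w)) = (-180 + w)*(1/(2*w)) = (-180 + w)/(2*w))
(o(-11) + A(-622, -204))/(s(-274 - 1*42) - 453922) = ((1/2)*(-180 - 11)/(-11) + 40)/(12*(-274 - 1*42) - 453922) = ((1/2)*(-1/11)*(-191) + 40)/(12*(-274 - 42) - 453922) = (191/22 + 40)/(12*(-316) - 453922) = 1071/(22*(-3792 - 453922)) = (1071/22)/(-457714) = (1071/22)*(-1/457714) = -1071/10069708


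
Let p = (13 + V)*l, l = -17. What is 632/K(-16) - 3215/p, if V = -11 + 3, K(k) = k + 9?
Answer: -6243/119 ≈ -52.462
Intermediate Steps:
K(k) = 9 + k
V = -8
p = -85 (p = (13 - 8)*(-17) = 5*(-17) = -85)
632/K(-16) - 3215/p = 632/(9 - 16) - 3215/(-85) = 632/(-7) - 3215*(-1/85) = 632*(-⅐) + 643/17 = -632/7 + 643/17 = -6243/119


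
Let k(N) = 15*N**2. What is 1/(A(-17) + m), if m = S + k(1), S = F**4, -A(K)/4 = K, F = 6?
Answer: 1/1379 ≈ 0.00072516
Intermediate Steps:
A(K) = -4*K
S = 1296 (S = 6**4 = 1296)
m = 1311 (m = 1296 + 15*1**2 = 1296 + 15*1 = 1296 + 15 = 1311)
1/(A(-17) + m) = 1/(-4*(-17) + 1311) = 1/(68 + 1311) = 1/1379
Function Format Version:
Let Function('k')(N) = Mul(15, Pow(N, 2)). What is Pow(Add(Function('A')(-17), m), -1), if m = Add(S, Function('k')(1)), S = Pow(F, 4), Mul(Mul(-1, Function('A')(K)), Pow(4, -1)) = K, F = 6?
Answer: Rational(1, 1379) ≈ 0.00072516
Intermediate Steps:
Function('A')(K) = Mul(-4, K)
S = 1296 (S = Pow(6, 4) = 1296)
m = 1311 (m = Add(1296, Mul(15, Pow(1, 2))) = Add(1296, Mul(15, 1)) = Add(1296, 15) = 1311)
Pow(Add(Function('A')(-17), m), -1) = Pow(Add(Mul(-4, -17), 1311), -1) = Pow(Add(68, 1311), -1) = Pow(1379, -1) = Rational(1, 1379)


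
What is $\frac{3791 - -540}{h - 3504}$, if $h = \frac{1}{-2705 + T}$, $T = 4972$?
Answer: $- \frac{9818377}{7943567} \approx -1.236$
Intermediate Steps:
$h = \frac{1}{2267}$ ($h = \frac{1}{-2705 + 4972} = \frac{1}{2267} \approx 0.00044111$)
$\frac{3791 - -540}{h - 3504} = \frac{3791 - -540}{\frac{1}{2267} - 3504} = \frac{3791 + 540}{- \frac{7943567}{2267}} = 4331 \left(- \frac{2267}{7943567}\right) = - \frac{9818377}{7943567}$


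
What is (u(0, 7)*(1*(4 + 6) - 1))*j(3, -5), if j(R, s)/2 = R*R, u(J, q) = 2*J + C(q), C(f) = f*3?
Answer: 3402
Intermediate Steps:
C(f) = 3*f
u(J, q) = 2*J + 3*q
j(R, s) = 2*R² (j(R, s) = 2*(R*R) = 2*R²)
(u(0, 7)*(1*(4 + 6) - 1))*j(3, -5) = ((2*0 + 3*7)*(1*(4 + 6) - 1))*(2*3²) = ((0 + 21)*(1*10 - 1))*(2*9) = (21*(10 - 1))*18 = (21*9)*18 = 189*18 = 3402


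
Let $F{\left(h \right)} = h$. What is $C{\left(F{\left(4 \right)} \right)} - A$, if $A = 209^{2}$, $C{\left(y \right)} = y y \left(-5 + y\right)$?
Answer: $-43697$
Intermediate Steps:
$C{\left(y \right)} = y^{2} \left(-5 + y\right)$
$A = 43681$
$C{\left(F{\left(4 \right)} \right)} - A = 4^{2} \left(-5 + 4\right) - 43681 = 16 \left(-1\right) - 43681 = -16 - 43681 = -43697$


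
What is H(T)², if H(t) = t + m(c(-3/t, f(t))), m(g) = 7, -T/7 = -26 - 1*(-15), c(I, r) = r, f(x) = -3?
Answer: 7056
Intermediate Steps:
T = 77 (T = -7*(-26 - 1*(-15)) = -7*(-26 + 15) = -7*(-11) = 77)
H(t) = 7 + t (H(t) = t + 7 = 7 + t)
H(T)² = (7 + 77)² = 84² = 7056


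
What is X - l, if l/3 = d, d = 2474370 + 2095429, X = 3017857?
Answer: -10691540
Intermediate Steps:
d = 4569799
l = 13709397 (l = 3*4569799 = 13709397)
X - l = 3017857 - 1*13709397 = 3017857 - 13709397 = -10691540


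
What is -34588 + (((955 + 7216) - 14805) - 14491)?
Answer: -55713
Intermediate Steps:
-34588 + (((955 + 7216) - 14805) - 14491) = -34588 + ((8171 - 14805) - 14491) = -34588 + (-6634 - 14491) = -34588 - 21125 = -55713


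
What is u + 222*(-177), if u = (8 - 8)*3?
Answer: -39294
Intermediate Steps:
u = 0 (u = 0*3 = 0)
u + 222*(-177) = 0 + 222*(-177) = 0 - 39294 = -39294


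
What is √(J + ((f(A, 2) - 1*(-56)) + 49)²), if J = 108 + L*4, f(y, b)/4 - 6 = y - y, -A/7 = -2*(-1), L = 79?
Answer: √17065 ≈ 130.63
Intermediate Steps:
A = -14 (A = -(-14)*(-1) = -7*2 = -14)
f(y, b) = 24 (f(y, b) = 24 + 4*(y - y) = 24 + 4*0 = 24 + 0 = 24)
J = 424 (J = 108 + 79*4 = 108 + 316 = 424)
√(J + ((f(A, 2) - 1*(-56)) + 49)²) = √(424 + ((24 - 1*(-56)) + 49)²) = √(424 + ((24 + 56) + 49)²) = √(424 + (80 + 49)²) = √(424 + 129²) = √(424 + 16641) = √17065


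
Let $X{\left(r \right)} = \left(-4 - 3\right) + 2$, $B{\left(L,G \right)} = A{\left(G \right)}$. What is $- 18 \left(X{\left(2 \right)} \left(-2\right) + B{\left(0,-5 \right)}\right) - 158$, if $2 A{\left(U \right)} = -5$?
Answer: $-293$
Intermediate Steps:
$A{\left(U \right)} = - \frac{5}{2}$ ($A{\left(U \right)} = \frac{1}{2} \left(-5\right) = - \frac{5}{2}$)
$B{\left(L,G \right)} = - \frac{5}{2}$
$X{\left(r \right)} = -5$ ($X{\left(r \right)} = -7 + 2 = -5$)
$- 18 \left(X{\left(2 \right)} \left(-2\right) + B{\left(0,-5 \right)}\right) - 158 = - 18 \left(\left(-5\right) \left(-2\right) - \frac{5}{2}\right) - 158 = - 18 \left(10 - \frac{5}{2}\right) - 158 = \left(-18\right) \frac{15}{2} - 158 = -135 - 158 = -293$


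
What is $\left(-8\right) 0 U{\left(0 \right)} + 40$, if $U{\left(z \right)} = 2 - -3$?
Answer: $40$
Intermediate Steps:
$U{\left(z \right)} = 5$ ($U{\left(z \right)} = 2 + 3 = 5$)
$\left(-8\right) 0 U{\left(0 \right)} + 40 = \left(-8\right) 0 \cdot 5 + 40 = 0 \cdot 5 + 40 = 0 + 40 = 40$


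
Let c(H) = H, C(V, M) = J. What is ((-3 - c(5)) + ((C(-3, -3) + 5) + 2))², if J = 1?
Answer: 0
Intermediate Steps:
C(V, M) = 1
((-3 - c(5)) + ((C(-3, -3) + 5) + 2))² = ((-3 - 1*5) + ((1 + 5) + 2))² = ((-3 - 5) + (6 + 2))² = (-8 + 8)² = 0² = 0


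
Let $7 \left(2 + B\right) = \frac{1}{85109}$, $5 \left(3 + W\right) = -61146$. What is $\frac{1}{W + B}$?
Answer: $- \frac{2978815}{36443418468} \approx -8.1738 \cdot 10^{-5}$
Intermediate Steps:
$W = - \frac{61161}{5}$ ($W = -3 + \frac{1}{5} \left(-61146\right) = -3 - \frac{61146}{5} = - \frac{61161}{5} \approx -12232.0$)
$B = - \frac{1191525}{595763}$ ($B = -2 + \frac{1}{7 \cdot 85109} = -2 + \frac{1}{7} \cdot \frac{1}{85109} = -2 + \frac{1}{595763} = - \frac{1191525}{595763} \approx -2.0$)
$\frac{1}{W + B} = \frac{1}{- \frac{61161}{5} - \frac{1191525}{595763}} = \frac{1}{- \frac{36443418468}{2978815}} = - \frac{2978815}{36443418468}$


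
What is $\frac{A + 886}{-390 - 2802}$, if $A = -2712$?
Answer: $\frac{913}{1596} \approx 0.57205$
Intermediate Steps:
$\frac{A + 886}{-390 - 2802} = \frac{-2712 + 886}{-390 - 2802} = - \frac{1826}{-3192} = \left(-1826\right) \left(- \frac{1}{3192}\right) = \frac{913}{1596}$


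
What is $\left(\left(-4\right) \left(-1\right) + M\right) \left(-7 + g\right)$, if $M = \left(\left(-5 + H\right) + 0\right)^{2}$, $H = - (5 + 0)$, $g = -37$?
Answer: $-4576$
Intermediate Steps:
$H = -5$ ($H = \left(-1\right) 5 = -5$)
$M = 100$ ($M = \left(\left(-5 - 5\right) + 0\right)^{2} = \left(-10 + 0\right)^{2} = \left(-10\right)^{2} = 100$)
$\left(\left(-4\right) \left(-1\right) + M\right) \left(-7 + g\right) = \left(\left(-4\right) \left(-1\right) + 100\right) \left(-7 - 37\right) = \left(4 + 100\right) \left(-44\right) = 104 \left(-44\right) = -4576$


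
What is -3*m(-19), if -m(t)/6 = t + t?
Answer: -684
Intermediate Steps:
m(t) = -12*t (m(t) = -6*(t + t) = -12*t)
-3*m(-19) = -(-36)*(-19) = -3*228 = -684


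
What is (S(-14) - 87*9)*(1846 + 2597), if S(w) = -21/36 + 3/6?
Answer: -13916957/4 ≈ -3.4792e+6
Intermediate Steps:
S(w) = -1/12 (S(w) = -21*1/36 + 3*(⅙) = -7/12 + ½ = -1/12)
(S(-14) - 87*9)*(1846 + 2597) = (-1/12 - 87*9)*(1846 + 2597) = (-1/12 - 783)*4443 = -9397/12*4443 = -13916957/4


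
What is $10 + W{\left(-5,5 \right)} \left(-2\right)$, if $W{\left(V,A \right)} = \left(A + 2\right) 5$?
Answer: $-60$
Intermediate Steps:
$W{\left(V,A \right)} = 10 + 5 A$ ($W{\left(V,A \right)} = \left(2 + A\right) 5 = 10 + 5 A$)
$10 + W{\left(-5,5 \right)} \left(-2\right) = 10 + \left(10 + 5 \cdot 5\right) \left(-2\right) = 10 + \left(10 + 25\right) \left(-2\right) = 10 + 35 \left(-2\right) = 10 - 70 = -60$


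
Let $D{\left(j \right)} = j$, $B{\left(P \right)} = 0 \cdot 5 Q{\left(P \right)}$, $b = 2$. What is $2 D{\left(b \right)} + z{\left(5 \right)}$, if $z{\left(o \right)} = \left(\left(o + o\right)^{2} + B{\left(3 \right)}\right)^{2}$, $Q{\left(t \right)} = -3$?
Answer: $10004$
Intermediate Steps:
$B{\left(P \right)} = 0$ ($B{\left(P \right)} = 0 \cdot 5 \left(-3\right) = 0 \left(-3\right) = 0$)
$z{\left(o \right)} = 16 o^{4}$ ($z{\left(o \right)} = \left(\left(o + o\right)^{2} + 0\right)^{2} = \left(\left(2 o\right)^{2} + 0\right)^{2} = \left(4 o^{2} + 0\right)^{2} = \left(4 o^{2}\right)^{2} = 16 o^{4}$)
$2 D{\left(b \right)} + z{\left(5 \right)} = 2 \cdot 2 + 16 \cdot 5^{4} = 4 + 16 \cdot 625 = 4 + 10000 = 10004$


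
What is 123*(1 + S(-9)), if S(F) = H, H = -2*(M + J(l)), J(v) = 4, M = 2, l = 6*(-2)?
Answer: -1353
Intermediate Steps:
l = -12
H = -12 (H = -2*(2 + 4) = -2*6 = -12)
S(F) = -12
123*(1 + S(-9)) = 123*(1 - 12) = 123*(-11) = -1353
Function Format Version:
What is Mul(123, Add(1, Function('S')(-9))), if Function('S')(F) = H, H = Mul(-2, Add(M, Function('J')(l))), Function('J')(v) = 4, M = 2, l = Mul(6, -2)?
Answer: -1353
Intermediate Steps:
l = -12
H = -12 (H = Mul(-2, Add(2, 4)) = Mul(-2, 6) = -12)
Function('S')(F) = -12
Mul(123, Add(1, Function('S')(-9))) = Mul(123, Add(1, -12)) = Mul(123, -11) = -1353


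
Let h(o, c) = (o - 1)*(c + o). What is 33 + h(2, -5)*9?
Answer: 6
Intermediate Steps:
h(o, c) = (-1 + o)*(c + o)
33 + h(2, -5)*9 = 33 + (2² - 1*(-5) - 1*2 - 5*2)*9 = 33 + (4 + 5 - 2 - 10)*9 = 33 - 3*9 = 33 - 27 = 6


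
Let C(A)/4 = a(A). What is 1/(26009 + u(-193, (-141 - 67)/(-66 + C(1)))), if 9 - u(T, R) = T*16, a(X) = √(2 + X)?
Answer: 1/29106 ≈ 3.4357e-5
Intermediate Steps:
C(A) = 4*√(2 + A)
u(T, R) = 9 - 16*T (u(T, R) = 9 - T*16 = 9 - 16*T)
1/(26009 + u(-193, (-141 - 67)/(-66 + C(1)))) = 1/(26009 + (9 - 16*(-193))) = 1/(26009 + (9 + 3088)) = 1/(26009 + 3097) = 1/29106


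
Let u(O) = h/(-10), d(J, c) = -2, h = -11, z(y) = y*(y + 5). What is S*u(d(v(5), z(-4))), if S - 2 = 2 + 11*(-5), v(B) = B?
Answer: -561/10 ≈ -56.100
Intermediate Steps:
z(y) = y*(5 + y)
S = -51 (S = 2 + (2 + 11*(-5)) = 2 + (2 - 55) = 2 - 53 = -51)
u(O) = 11/10 (u(O) = -11/(-10) = -11*(-1/10) = 11/10)
S*u(d(v(5), z(-4))) = -51*11/10 = -561/10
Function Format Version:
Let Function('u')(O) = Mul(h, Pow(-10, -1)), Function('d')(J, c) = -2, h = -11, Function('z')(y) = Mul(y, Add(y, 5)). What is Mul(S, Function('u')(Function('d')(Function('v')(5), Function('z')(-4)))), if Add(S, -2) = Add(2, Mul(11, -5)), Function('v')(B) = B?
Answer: Rational(-561, 10) ≈ -56.100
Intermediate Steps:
Function('z')(y) = Mul(y, Add(5, y))
S = -51 (S = Add(2, Add(2, Mul(11, -5))) = Add(2, Add(2, -55)) = Add(2, -53) = -51)
Function('u')(O) = Rational(11, 10) (Function('u')(O) = Mul(-11, Pow(-10, -1)) = Mul(-11, Rational(-1, 10)) = Rational(11, 10))
Mul(S, Function('u')(Function('d')(Function('v')(5), Function('z')(-4)))) = Mul(-51, Rational(11, 10)) = Rational(-561, 10)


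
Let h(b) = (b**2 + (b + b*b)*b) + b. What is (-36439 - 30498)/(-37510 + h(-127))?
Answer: 66937/2053762 ≈ 0.032592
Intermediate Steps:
h(b) = b + b**2 + b*(b + b**2) (h(b) = (b**2 + (b + b**2)*b) + b = (b**2 + b*(b + b**2)) + b = b + b**2 + b*(b + b**2))
(-36439 - 30498)/(-37510 + h(-127)) = (-36439 - 30498)/(-37510 - 127*(1 + (-127)**2 + 2*(-127))) = -66937/(-37510 - 127*(1 + 16129 - 254)) = -66937/(-37510 - 127*15876) = -66937/(-37510 - 2016252) = -66937/(-2053762) = -66937*(-1/2053762) = 66937/2053762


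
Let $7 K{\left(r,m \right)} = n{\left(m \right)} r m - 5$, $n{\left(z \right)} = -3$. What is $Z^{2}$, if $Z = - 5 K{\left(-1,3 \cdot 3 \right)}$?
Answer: $\frac{12100}{49} \approx 246.94$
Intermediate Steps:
$K{\left(r,m \right)} = - \frac{5}{7} - \frac{3 m r}{7}$ ($K{\left(r,m \right)} = \frac{- 3 r m - 5}{7} = \frac{- 3 m r - 5}{7} = \frac{-5 - 3 m r}{7} = - \frac{5}{7} - \frac{3 m r}{7}$)
$Z = - \frac{110}{7}$ ($Z = - 5 \left(- \frac{5}{7} - \frac{3}{7} \cdot 3 \cdot 3 \left(-1\right)\right) = - 5 \left(- \frac{5}{7} - \frac{27}{7} \left(-1\right)\right) = - 5 \left(- \frac{5}{7} + \frac{27}{7}\right) = \left(-5\right) \frac{22}{7} = - \frac{110}{7} \approx -15.714$)
$Z^{2} = \left(- \frac{110}{7}\right)^{2} = \frac{12100}{49}$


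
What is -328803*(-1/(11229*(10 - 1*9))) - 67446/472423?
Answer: 51525582845/1768279289 ≈ 29.139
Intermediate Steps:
-328803*(-1/(11229*(10 - 1*9))) - 67446/472423 = -328803*(-1/(11229*(10 - 9))) - 67446*1/472423 = -328803/((-11229*1)) - 67446/472423 = -328803/(-11229) - 67446/472423 = -328803*(-1/11229) - 67446/472423 = 109601/3743 - 67446/472423 = 51525582845/1768279289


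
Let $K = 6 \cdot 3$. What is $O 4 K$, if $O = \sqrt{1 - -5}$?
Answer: $72 \sqrt{6} \approx 176.36$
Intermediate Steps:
$K = 18$
$O = \sqrt{6}$ ($O = \sqrt{1 + 5} = \sqrt{6} \approx 2.4495$)
$O 4 K = \sqrt{6} \cdot 4 \cdot 18 = 4 \sqrt{6} \cdot 18 = 72 \sqrt{6}$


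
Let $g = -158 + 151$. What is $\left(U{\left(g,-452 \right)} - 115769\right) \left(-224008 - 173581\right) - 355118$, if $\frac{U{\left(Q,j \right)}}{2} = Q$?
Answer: $46033692069$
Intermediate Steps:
$g = -7$
$U{\left(Q,j \right)} = 2 Q$
$\left(U{\left(g,-452 \right)} - 115769\right) \left(-224008 - 173581\right) - 355118 = \left(2 \left(-7\right) - 115769\right) \left(-224008 - 173581\right) - 355118 = \left(-14 - 115769\right) \left(-397589\right) - 355118 = \left(-115783\right) \left(-397589\right) - 355118 = 46034047187 - 355118 = 46033692069$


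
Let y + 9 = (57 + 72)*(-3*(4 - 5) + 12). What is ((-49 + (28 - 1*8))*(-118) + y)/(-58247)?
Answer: -764/8321 ≈ -0.091816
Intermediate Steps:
y = 1926 (y = -9 + (57 + 72)*(-3*(4 - 5) + 12) = -9 + 129*(-3*(-1) + 12) = -9 + 129*(3 + 12) = -9 + 129*15 = -9 + 1935 = 1926)
((-49 + (28 - 1*8))*(-118) + y)/(-58247) = ((-49 + (28 - 1*8))*(-118) + 1926)/(-58247) = ((-49 + (28 - 8))*(-118) + 1926)*(-1/58247) = ((-49 + 20)*(-118) + 1926)*(-1/58247) = (-29*(-118) + 1926)*(-1/58247) = (3422 + 1926)*(-1/58247) = 5348*(-1/58247) = -764/8321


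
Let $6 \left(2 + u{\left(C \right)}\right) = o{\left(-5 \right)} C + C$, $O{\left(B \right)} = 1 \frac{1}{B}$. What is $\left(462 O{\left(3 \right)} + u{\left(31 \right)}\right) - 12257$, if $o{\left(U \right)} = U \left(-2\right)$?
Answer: $- \frac{72289}{6} \approx -12048.0$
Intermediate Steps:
$o{\left(U \right)} = - 2 U$
$O{\left(B \right)} = \frac{1}{B}$
$u{\left(C \right)} = -2 + \frac{11 C}{6}$ ($u{\left(C \right)} = -2 + \frac{\left(-2\right) \left(-5\right) C + C}{6} = -2 + \frac{10 C + C}{6} = -2 + \frac{11 C}{6}$)
$\left(462 O{\left(3 \right)} + u{\left(31 \right)}\right) - 12257 = \left(\frac{462}{3} + \left(-2 + \frac{11}{6} \cdot 31\right)\right) - 12257 = \left(462 \cdot \frac{1}{3} + \left(-2 + \frac{341}{6}\right)\right) - 12257 = \left(154 + \frac{329}{6}\right) - 12257 = \frac{1253}{6} - 12257 = - \frac{72289}{6}$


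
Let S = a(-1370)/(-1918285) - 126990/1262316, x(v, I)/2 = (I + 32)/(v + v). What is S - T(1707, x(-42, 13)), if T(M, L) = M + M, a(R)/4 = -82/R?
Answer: -943836683887496329/276452510986850 ≈ -3414.1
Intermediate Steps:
a(R) = -328/R (a(R) = 4*(-82/R) = -328/R)
x(v, I) = (32 + I)/v (x(v, I) = 2*((I + 32)/(v + v)) = 2*((32 + I)/((2*v))) = 2*((32 + I)*(1/(2*v))) = 2*((32 + I)/(2*v)) = (32 + I)/v)
T(M, L) = 2*M
S = -27811378390429/276452510986850 (S = -328/(-1370)/(-1918285) - 126990/1262316 = -328*(-1/1370)*(-1/1918285) - 126990*1/1262316 = (164/685)*(-1/1918285) - 21165/210386 = -164/1314025225 - 21165/210386 = -27811378390429/276452510986850 ≈ -0.10060)
S - T(1707, x(-42, 13)) = -27811378390429/276452510986850 - 2*1707 = -27811378390429/276452510986850 - 1*3414 = -27811378390429/276452510986850 - 3414 = -943836683887496329/276452510986850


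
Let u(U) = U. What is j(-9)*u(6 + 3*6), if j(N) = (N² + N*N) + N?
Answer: 3672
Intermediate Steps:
j(N) = N + 2*N² (j(N) = (N² + N²) + N = 2*N² + N = N + 2*N²)
j(-9)*u(6 + 3*6) = (-9*(1 + 2*(-9)))*(6 + 3*6) = (-9*(1 - 18))*(6 + 18) = -9*(-17)*24 = 153*24 = 3672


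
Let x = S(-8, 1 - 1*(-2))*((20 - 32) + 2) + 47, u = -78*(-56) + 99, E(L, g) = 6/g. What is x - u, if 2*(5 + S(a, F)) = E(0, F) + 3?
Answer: -4395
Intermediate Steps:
S(a, F) = -7/2 + 3/F (S(a, F) = -5 + (6/F + 3)/2 = -5 + (3 + 6/F)/2 = -5 + (3/2 + 3/F) = -7/2 + 3/F)
u = 4467 (u = 4368 + 99 = 4467)
x = 72 (x = (-7/2 + 3/(1 - 1*(-2)))*((20 - 32) + 2) + 47 = (-7/2 + 3/(1 + 2))*(-12 + 2) + 47 = (-7/2 + 3/3)*(-10) + 47 = (-7/2 + 3*(⅓))*(-10) + 47 = (-7/2 + 1)*(-10) + 47 = -5/2*(-10) + 47 = 25 + 47 = 72)
x - u = 72 - 1*4467 = 72 - 4467 = -4395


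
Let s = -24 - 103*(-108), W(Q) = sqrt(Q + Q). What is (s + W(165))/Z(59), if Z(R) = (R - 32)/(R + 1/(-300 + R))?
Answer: 52606600/2169 + 14218*sqrt(330)/6507 ≈ 24294.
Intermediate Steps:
W(Q) = sqrt(2)*sqrt(Q) (W(Q) = sqrt(2*Q) = sqrt(2)*sqrt(Q))
s = 11100 (s = -24 + 11124 = 11100)
Z(R) = (-32 + R)/(R + 1/(-300 + R))
(s + W(165))/Z(59) = (11100 + sqrt(2)*sqrt(165))/(((9600 + 59**2 - 332*59)/(1 + 59**2 - 300*59))) = (11100 + sqrt(330))/(((9600 + 3481 - 19588)/(1 + 3481 - 17700))) = (11100 + sqrt(330))/((-6507/(-14218))) = (11100 + sqrt(330))/((-1/14218*(-6507))) = (11100 + sqrt(330))/(6507/14218) = (11100 + sqrt(330))*(14218/6507) = 52606600/2169 + 14218*sqrt(330)/6507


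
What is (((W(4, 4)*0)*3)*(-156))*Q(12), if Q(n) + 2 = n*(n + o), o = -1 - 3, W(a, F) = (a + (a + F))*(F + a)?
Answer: 0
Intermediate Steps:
W(a, F) = (F + a)*(F + 2*a) (W(a, F) = (a + (F + a))*(F + a) = (F + 2*a)*(F + a) = (F + a)*(F + 2*a))
o = -4
Q(n) = -2 + n*(-4 + n) (Q(n) = -2 + n*(n - 4) = -2 + n*(-4 + n))
(((W(4, 4)*0)*3)*(-156))*Q(12) = ((((4**2 + 2*4**2 + 3*4*4)*0)*3)*(-156))*(-2 + 12**2 - 4*12) = ((((16 + 2*16 + 48)*0)*3)*(-156))*(-2 + 144 - 48) = ((((16 + 32 + 48)*0)*3)*(-156))*94 = (((96*0)*3)*(-156))*94 = ((0*3)*(-156))*94 = (0*(-156))*94 = 0*94 = 0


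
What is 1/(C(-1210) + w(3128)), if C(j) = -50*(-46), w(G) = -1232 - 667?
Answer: 1/401 ≈ 0.0024938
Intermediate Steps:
w(G) = -1899
C(j) = 2300
1/(C(-1210) + w(3128)) = 1/(2300 - 1899) = 1/401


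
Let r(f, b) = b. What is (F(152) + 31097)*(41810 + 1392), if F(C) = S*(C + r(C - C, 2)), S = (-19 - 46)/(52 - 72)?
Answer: 1365075195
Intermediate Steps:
S = 13/4 (S = -65/(-20) = -65*(-1/20) = 13/4 ≈ 3.2500)
F(C) = 13/2 + 13*C/4 (F(C) = 13*(C + 2)/4 = 13*(2 + C)/4 = 13/2 + 13*C/4)
(F(152) + 31097)*(41810 + 1392) = ((13/2 + (13/4)*152) + 31097)*(41810 + 1392) = ((13/2 + 494) + 31097)*43202 = (1001/2 + 31097)*43202 = (63195/2)*43202 = 1365075195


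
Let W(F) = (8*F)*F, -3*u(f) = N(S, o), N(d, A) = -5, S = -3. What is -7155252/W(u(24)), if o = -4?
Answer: -16099317/50 ≈ -3.2199e+5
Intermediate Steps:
u(f) = 5/3 (u(f) = -1/3*(-5) = 5/3)
W(F) = 8*F**2
-7155252/W(u(24)) = -7155252/(8*(5/3)**2) = -7155252/(8*(25/9)) = -7155252/200/9 = -7155252*9/200 = -16099317/50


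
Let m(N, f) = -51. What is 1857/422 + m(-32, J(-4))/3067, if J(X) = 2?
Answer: 5673897/1294274 ≈ 4.3838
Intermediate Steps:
1857/422 + m(-32, J(-4))/3067 = 1857/422 - 51/3067 = 5673897/1294274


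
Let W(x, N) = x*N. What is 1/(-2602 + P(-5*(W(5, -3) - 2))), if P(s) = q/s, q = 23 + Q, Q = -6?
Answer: -5/13009 ≈ -0.00038435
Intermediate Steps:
W(x, N) = N*x
q = 17 (q = 23 - 6 = 17)
P(s) = 17/s
1/(-2602 + P(-5*(W(5, -3) - 2))) = 1/(-2602 + 17/((-5*(-3*5 - 2)))) = 1/(-2602 + 17/((-5*(-15 - 2)))) = 1/(-2602 + 17/((-5*(-17)))) = 1/(-2602 + 17/85) = 1/(-2602 + 17*(1/85)) = 1/(-2602 + ⅕) = 1/(-13009/5) = -5/13009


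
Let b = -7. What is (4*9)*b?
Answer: -252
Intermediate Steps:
(4*9)*b = (4*9)*(-7) = 36*(-7) = -252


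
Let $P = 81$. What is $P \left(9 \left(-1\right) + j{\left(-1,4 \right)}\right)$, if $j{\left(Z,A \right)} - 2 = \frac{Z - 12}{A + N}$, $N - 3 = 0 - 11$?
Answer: $- \frac{1215}{4} \approx -303.75$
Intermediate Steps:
$N = -8$ ($N = 3 + \left(0 - 11\right) = 3 - 11 = -8$)
$j{\left(Z,A \right)} = 2 + \frac{-12 + Z}{-8 + A}$ ($j{\left(Z,A \right)} = 2 + \frac{Z - 12}{A - 8} = 2 + \frac{-12 + Z}{-8 + A}$)
$P \left(9 \left(-1\right) + j{\left(-1,4 \right)}\right) = 81 \left(9 \left(-1\right) + \frac{-28 - 1 + 2 \cdot 4}{-8 + 4}\right) = 81 \left(-9 + \frac{-28 - 1 + 8}{-4}\right) = 81 \left(-9 - - \frac{21}{4}\right) = 81 \left(-9 + \frac{21}{4}\right) = 81 \left(- \frac{15}{4}\right) = - \frac{1215}{4}$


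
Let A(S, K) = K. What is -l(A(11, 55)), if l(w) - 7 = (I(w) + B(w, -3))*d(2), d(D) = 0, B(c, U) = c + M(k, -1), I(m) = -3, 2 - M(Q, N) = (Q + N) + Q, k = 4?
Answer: -7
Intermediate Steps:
M(Q, N) = 2 - N - 2*Q (M(Q, N) = 2 - ((Q + N) + Q) = 2 - ((N + Q) + Q) = 2 - (N + 2*Q) = 2 + (-N - 2*Q) = 2 - N - 2*Q)
B(c, U) = -5 + c (B(c, U) = c + (2 - 1*(-1) - 2*4) = c + (2 + 1 - 8) = c - 5 = -5 + c)
l(w) = 7 (l(w) = 7 + (-3 + (-5 + w))*0 = 7 + (-8 + w)*0 = 7 + 0 = 7)
-l(A(11, 55)) = -1*7 = -7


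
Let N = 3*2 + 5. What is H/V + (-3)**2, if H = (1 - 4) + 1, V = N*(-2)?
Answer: 100/11 ≈ 9.0909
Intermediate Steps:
N = 11 (N = 6 + 5 = 11)
V = -22 (V = 11*(-2) = -22)
H = -2 (H = -3 + 1 = -2)
H/V + (-3)**2 = -2/(-22) + (-3)**2 = -1/22*(-2) + 9 = 1/11 + 9 = 100/11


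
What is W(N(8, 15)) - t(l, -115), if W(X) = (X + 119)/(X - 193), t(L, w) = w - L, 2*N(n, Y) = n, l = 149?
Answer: 16591/63 ≈ 263.35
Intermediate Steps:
N(n, Y) = n/2
W(X) = (119 + X)/(-193 + X)
W(N(8, 15)) - t(l, -115) = (119 + (1/2)*8)/(-193 + (1/2)*8) - (-115 - 1*149) = (119 + 4)/(-193 + 4) - (-115 - 149) = 123/(-189) - 1*(-264) = -1/189*123 + 264 = -41/63 + 264 = 16591/63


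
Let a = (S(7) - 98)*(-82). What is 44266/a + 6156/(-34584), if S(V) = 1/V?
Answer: 432103537/80940970 ≈ 5.3385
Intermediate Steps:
S(V) = 1/V
a = 56170/7 (a = (1/7 - 98)*(-82) = (⅐ - 98)*(-82) = -685/7*(-82) = 56170/7 ≈ 8024.3)
44266/a + 6156/(-34584) = 44266/(56170/7) + 6156/(-34584) = 44266*(7/56170) + 6156*(-1/34584) = 154931/28085 - 513/2882 = 432103537/80940970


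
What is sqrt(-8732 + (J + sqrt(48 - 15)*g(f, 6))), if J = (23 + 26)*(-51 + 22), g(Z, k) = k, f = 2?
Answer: sqrt(-10153 + 6*sqrt(33)) ≈ 100.59*I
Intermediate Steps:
J = -1421 (J = 49*(-29) = -1421)
sqrt(-8732 + (J + sqrt(48 - 15)*g(f, 6))) = sqrt(-8732 + (-1421 + sqrt(48 - 15)*6)) = sqrt(-8732 + (-1421 + sqrt(33)*6)) = sqrt(-8732 + (-1421 + 6*sqrt(33))) = sqrt(-10153 + 6*sqrt(33))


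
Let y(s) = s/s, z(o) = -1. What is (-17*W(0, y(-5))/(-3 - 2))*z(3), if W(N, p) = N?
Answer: 0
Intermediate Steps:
y(s) = 1
(-17*W(0, y(-5))/(-3 - 2))*z(3) = -17*0/(-3 - 2)*(-1) = -17*0/(-5)*(-1) = -(-17)*0/5*(-1) = -17*0*(-1) = 0*(-1) = 0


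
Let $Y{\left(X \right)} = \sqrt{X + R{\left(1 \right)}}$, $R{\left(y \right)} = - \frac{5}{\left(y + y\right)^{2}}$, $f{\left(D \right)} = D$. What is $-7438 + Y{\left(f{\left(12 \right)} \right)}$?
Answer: $-7438 + \frac{\sqrt{43}}{2} \approx -7434.7$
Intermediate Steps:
$R{\left(y \right)} = - \frac{5}{4 y^{2}}$ ($R{\left(y \right)} = - \frac{5}{\left(2 y\right)^{2}} = - \frac{5}{4 y^{2}}$)
$Y{\left(X \right)} = \sqrt{- \frac{5}{4} + X}$ ($Y{\left(X \right)} = \sqrt{X - \frac{5}{4 \cdot 1}} = \sqrt{X - \frac{5}{4}} = \sqrt{- \frac{5}{4} + X}$)
$-7438 + Y{\left(f{\left(12 \right)} \right)} = -7438 + \frac{\sqrt{-5 + 4 \cdot 12}}{2} = -7438 + \frac{\sqrt{-5 + 48}}{2} = -7438 + \frac{\sqrt{43}}{2}$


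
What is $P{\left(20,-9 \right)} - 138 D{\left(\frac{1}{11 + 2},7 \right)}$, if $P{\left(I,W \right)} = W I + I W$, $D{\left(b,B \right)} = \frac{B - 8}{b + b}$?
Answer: $537$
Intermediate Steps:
$D{\left(b,B \right)} = \frac{-8 + B}{2 b}$
$P{\left(I,W \right)} = 2 I W$ ($P{\left(I,W \right)} = I W + I W = 2 I W$)
$P{\left(20,-9 \right)} - 138 D{\left(\frac{1}{11 + 2},7 \right)} = 2 \cdot 20 \left(-9\right) - 138 \frac{-8 + 7}{2 \frac{1}{11 + 2}} = -360 - 138 \cdot \frac{1}{2} \frac{1}{\frac{1}{13}} \left(-1\right) = -360 - 138 \cdot \frac{1}{2} \cdot 13 \left(-1\right) = -360 - -897 = -360 + 897 = 537$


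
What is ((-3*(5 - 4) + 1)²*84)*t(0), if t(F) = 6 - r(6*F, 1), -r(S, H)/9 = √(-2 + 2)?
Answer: 2016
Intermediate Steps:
r(S, H) = 0 (r(S, H) = -9*√(-2 + 2) = -9*√0 = -9*0 = 0)
t(F) = 6 (t(F) = 6 - 1*0 = 6 + 0 = 6)
((-3*(5 - 4) + 1)²*84)*t(0) = ((-3*(5 - 4) + 1)²*84)*6 = ((-3*1 + 1)²*84)*6 = ((-3 + 1)²*84)*6 = ((-2)²*84)*6 = (4*84)*6 = 336*6 = 2016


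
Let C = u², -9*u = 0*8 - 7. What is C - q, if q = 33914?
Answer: -2746985/81 ≈ -33913.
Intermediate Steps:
u = 7/9 (u = -(0*8 - 7)/9 = -(0 - 7)/9 = -⅑*(-7) = 7/9 ≈ 0.77778)
C = 49/81 (C = (7/9)² = 49/81 ≈ 0.60494)
C - q = 49/81 - 1*33914 = 49/81 - 33914 = -2746985/81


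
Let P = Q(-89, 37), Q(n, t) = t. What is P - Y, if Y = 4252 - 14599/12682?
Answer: -53440031/12682 ≈ -4213.9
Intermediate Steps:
Y = 53909265/12682 (Y = 4252 - 14599/12682 = 53909265/12682 ≈ 4250.9)
P = 37
P - Y = 37 - 1*53909265/12682 = 37 - 53909265/12682 = -53440031/12682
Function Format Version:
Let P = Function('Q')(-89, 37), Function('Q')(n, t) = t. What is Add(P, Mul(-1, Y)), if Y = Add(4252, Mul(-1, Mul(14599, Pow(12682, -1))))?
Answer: Rational(-53440031, 12682) ≈ -4213.9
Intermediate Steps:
Y = Rational(53909265, 12682) (Y = Add(4252, Mul(-1, Mul(14599, Rational(1, 12682)))) = Add(4252, Mul(-1, Rational(14599, 12682))) = Add(4252, Rational(-14599, 12682)) = Rational(53909265, 12682) ≈ 4250.9)
P = 37
Add(P, Mul(-1, Y)) = Add(37, Mul(-1, Rational(53909265, 12682))) = Add(37, Rational(-53909265, 12682)) = Rational(-53440031, 12682)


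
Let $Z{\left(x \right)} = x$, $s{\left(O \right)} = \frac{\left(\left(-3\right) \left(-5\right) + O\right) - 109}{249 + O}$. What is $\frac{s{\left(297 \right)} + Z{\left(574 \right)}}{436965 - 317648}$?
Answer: $\frac{44801}{9306726} \approx 0.0048138$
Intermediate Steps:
$s{\left(O \right)} = \frac{-94 + O}{249 + O}$ ($s{\left(O \right)} = \frac{\left(15 + O\right) - 109}{249 + O} = \frac{-94 + O}{249 + O}$)
$\frac{s{\left(297 \right)} + Z{\left(574 \right)}}{436965 - 317648} = \frac{\frac{-94 + 297}{249 + 297} + 574}{436965 - 317648} = \frac{\frac{1}{546} \cdot 203 + 574}{119317} = \left(\frac{1}{546} \cdot 203 + 574\right) \frac{1}{119317} = \left(\frac{29}{78} + 574\right) \frac{1}{119317} = \frac{44801}{78} \cdot \frac{1}{119317} = \frac{44801}{9306726}$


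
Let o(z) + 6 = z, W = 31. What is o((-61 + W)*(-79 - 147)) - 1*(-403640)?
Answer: 410414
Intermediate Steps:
o(z) = -6 + z
o((-61 + W)*(-79 - 147)) - 1*(-403640) = (-6 + (-61 + 31)*(-79 - 147)) - 1*(-403640) = (-6 - 30*(-226)) + 403640 = (-6 + 6780) + 403640 = 6774 + 403640 = 410414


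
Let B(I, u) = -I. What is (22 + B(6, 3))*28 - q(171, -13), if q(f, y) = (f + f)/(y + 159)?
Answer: 32533/73 ≈ 445.66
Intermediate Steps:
q(f, y) = 2*f/(159 + y) (q(f, y) = (2*f)/(159 + y) = 2*f/(159 + y))
(22 + B(6, 3))*28 - q(171, -13) = (22 - 1*6)*28 - 2*171/(159 - 13) = (22 - 6)*28 - 2*171/146 = 16*28 - 2*171/146 = 448 - 1*171/73 = 448 - 171/73 = 32533/73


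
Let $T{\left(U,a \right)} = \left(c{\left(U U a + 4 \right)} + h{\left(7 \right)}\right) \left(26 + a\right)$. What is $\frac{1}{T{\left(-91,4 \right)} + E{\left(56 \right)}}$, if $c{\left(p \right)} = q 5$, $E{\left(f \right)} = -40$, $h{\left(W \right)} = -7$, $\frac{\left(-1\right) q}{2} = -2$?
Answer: $\frac{1}{350} \approx 0.0028571$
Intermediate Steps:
$q = 4$ ($q = \left(-2\right) \left(-2\right) = 4$)
$c{\left(p \right)} = 20$ ($c{\left(p \right)} = 4 \cdot 5 = 20$)
$T{\left(U,a \right)} = 338 + 13 a$ ($T{\left(U,a \right)} = \left(20 - 7\right) \left(26 + a\right) = 13 \left(26 + a\right) = 338 + 13 a$)
$\frac{1}{T{\left(-91,4 \right)} + E{\left(56 \right)}} = \frac{1}{\left(338 + 13 \cdot 4\right) - 40} = \frac{1}{\left(338 + 52\right) - 40} = \frac{1}{390 - 40} = \frac{1}{350}$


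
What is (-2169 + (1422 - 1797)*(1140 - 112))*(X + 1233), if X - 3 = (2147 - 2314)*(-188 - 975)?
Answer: -75772619733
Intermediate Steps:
X = 194224 (X = 3 + (2147 - 2314)*(-188 - 975) = 3 - 167*(-1163) = 3 + 194221 = 194224)
(-2169 + (1422 - 1797)*(1140 - 112))*(X + 1233) = (-2169 + (1422 - 1797)*(1140 - 112))*(194224 + 1233) = (-2169 - 375*1028)*195457 = (-2169 - 385500)*195457 = -387669*195457 = -75772619733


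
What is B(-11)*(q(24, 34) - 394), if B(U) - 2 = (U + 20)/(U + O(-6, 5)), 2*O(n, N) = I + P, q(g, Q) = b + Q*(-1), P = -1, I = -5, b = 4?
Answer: -4028/7 ≈ -575.43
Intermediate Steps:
q(g, Q) = 4 - Q (q(g, Q) = 4 + Q*(-1) = 4 - Q)
O(n, N) = -3 (O(n, N) = (-5 - 1)/2 = (1/2)*(-6) = -3)
B(U) = 2 + (20 + U)/(-3 + U) (B(U) = 2 + (U + 20)/(U - 3) = 2 + (20 + U)/(-3 + U))
B(-11)*(q(24, 34) - 394) = ((14 + 3*(-11))/(-3 - 11))*((4 - 1*34) - 394) = ((14 - 33)/(-14))*((4 - 34) - 394) = (-1/14*(-19))*(-30 - 394) = (19/14)*(-424) = -4028/7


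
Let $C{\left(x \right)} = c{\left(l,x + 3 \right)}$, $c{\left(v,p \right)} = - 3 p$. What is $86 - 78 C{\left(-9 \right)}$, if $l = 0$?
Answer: $-1318$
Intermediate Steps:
$C{\left(x \right)} = -9 - 3 x$ ($C{\left(x \right)} = - 3 \left(x + 3\right) = - 3 \left(3 + x\right) = -9 - 3 x$)
$86 - 78 C{\left(-9 \right)} = 86 - 78 \left(-9 - -27\right) = 86 - 78 \left(-9 + 27\right) = 86 - 1404 = -1318$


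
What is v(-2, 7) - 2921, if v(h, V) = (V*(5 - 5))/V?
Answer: -2921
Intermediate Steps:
v(h, V) = 0 (v(h, V) = (V*0)/V = 0/V = 0)
v(-2, 7) - 2921 = 0 - 2921 = -2921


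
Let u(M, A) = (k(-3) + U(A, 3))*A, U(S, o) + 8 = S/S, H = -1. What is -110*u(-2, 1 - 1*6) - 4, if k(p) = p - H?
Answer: -4954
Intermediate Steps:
U(S, o) = -7 (U(S, o) = -8 + S/S = -8 + 1 = -7)
k(p) = 1 + p (k(p) = p - 1*(-1) = p + 1 = 1 + p)
u(M, A) = -9*A (u(M, A) = ((1 - 3) - 7)*A = (-2 - 7)*A = -9*A)
-110*u(-2, 1 - 1*6) - 4 = -(-990)*(1 - 1*6) - 4 = -(-990)*(1 - 6) - 4 = -(-990)*(-5) - 4 = -110*45 - 4 = -4950 - 4 = -4954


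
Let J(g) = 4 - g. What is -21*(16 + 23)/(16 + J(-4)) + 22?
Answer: -97/8 ≈ -12.125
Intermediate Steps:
-21*(16 + 23)/(16 + J(-4)) + 22 = -21*(16 + 23)/(16 + (4 - 1*(-4))) + 22 = -819/(16 + (4 + 4)) + 22 = -819/(16 + 8) + 22 = -819/24 + 22 = -21*13/8 + 22 = -273/8 + 22 = -97/8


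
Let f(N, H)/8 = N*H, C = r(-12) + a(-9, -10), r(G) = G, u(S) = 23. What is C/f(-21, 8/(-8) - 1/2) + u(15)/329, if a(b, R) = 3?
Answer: 45/1316 ≈ 0.034195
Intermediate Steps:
C = -9 (C = -12 + 3 = -9)
f(N, H) = 8*H*N (f(N, H) = 8*(N*H) = 8*(H*N) = 8*H*N)
C/f(-21, 8/(-8) - 1/2) + u(15)/329 = -9*(-1/(168*(8/(-8) - 1/2))) + 23/329 = -9*(-1/(168*(8*(-⅛) - 1*½))) + 23*(1/329) = -9*(-1/(168*(-1 - ½))) + 23/329 = -9/(8*(-3/2)*(-21)) + 23/329 = -9/252 + 23/329 = -9*1/252 + 23/329 = -1/28 + 23/329 = 45/1316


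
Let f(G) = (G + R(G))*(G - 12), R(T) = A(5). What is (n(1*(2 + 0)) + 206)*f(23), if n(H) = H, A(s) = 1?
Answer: 54912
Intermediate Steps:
R(T) = 1
f(G) = (1 + G)*(-12 + G) (f(G) = (G + 1)*(G - 12) = (1 + G)*(-12 + G))
(n(1*(2 + 0)) + 206)*f(23) = (1*(2 + 0) + 206)*(-12 + 23**2 - 11*23) = (1*2 + 206)*(-12 + 529 - 253) = (2 + 206)*264 = 208*264 = 54912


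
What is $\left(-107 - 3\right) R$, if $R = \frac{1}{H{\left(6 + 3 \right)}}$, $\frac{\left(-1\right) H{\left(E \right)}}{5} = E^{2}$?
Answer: $\frac{22}{81} \approx 0.27161$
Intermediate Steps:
$H{\left(E \right)} = - 5 E^{2}$
$R = - \frac{1}{405}$ ($R = \frac{1}{\left(-5\right) \left(6 + 3\right)^{2}} = \frac{1}{\left(-5\right) 9^{2}} = \frac{1}{\left(-5\right) 81} = \frac{1}{-405} = - \frac{1}{405} \approx -0.0024691$)
$\left(-107 - 3\right) R = \left(-107 - 3\right) \left(- \frac{1}{405}\right) = \left(-110\right) \left(- \frac{1}{405}\right) = \frac{22}{81}$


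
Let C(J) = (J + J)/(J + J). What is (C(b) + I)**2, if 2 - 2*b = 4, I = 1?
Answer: 4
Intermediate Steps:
b = -1 (b = 1 - 1/2*4 = 1 - 2 = -1)
C(J) = 1 (C(J) = (2*J)/((2*J)) = (2*J)*(1/(2*J)) = 1)
(C(b) + I)**2 = (1 + 1)**2 = 2**2 = 4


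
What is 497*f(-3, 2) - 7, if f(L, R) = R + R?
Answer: 1981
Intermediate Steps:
f(L, R) = 2*R
497*f(-3, 2) - 7 = 497*(2*2) - 7 = 497*4 - 7 = 1988 - 7 = 1981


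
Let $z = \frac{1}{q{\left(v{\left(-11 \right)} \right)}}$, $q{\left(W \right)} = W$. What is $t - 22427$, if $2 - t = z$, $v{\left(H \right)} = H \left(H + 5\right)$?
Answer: $- \frac{1480051}{66} \approx -22425.0$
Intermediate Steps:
$v{\left(H \right)} = H \left(5 + H\right)$
$z = \frac{1}{66}$ ($z = \frac{1}{\left(-11\right) \left(5 - 11\right)} = \frac{1}{\left(-11\right) \left(-6\right)} = \frac{1}{66} \approx 0.015152$)
$t = \frac{131}{66}$ ($t = 2 - \frac{1}{66} = \frac{131}{66} \approx 1.9848$)
$t - 22427 = \frac{131}{66} - 22427 = - \frac{1480051}{66}$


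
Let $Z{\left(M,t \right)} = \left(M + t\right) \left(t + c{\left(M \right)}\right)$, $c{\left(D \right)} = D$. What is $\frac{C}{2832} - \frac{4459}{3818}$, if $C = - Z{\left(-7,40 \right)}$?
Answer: $- \frac{2797615}{1802096} \approx -1.5524$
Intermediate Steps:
$Z{\left(M,t \right)} = \left(M + t\right)^{2}$ ($Z{\left(M,t \right)} = \left(M + t\right) \left(t + M\right) = \left(M + t\right) \left(M + t\right) = \left(M + t\right)^{2}$)
$C = -1089$ ($C = - (\left(-7\right)^{2} + 40^{2} + 2 \left(-7\right) 40) = - (49 + 1600 - 560) = \left(-1\right) 1089 = -1089$)
$\frac{C}{2832} - \frac{4459}{3818} = - \frac{1089}{2832} - \frac{4459}{3818} = \left(-1089\right) \frac{1}{2832} - \frac{4459}{3818} = - \frac{363}{944} - \frac{4459}{3818} = - \frac{2797615}{1802096}$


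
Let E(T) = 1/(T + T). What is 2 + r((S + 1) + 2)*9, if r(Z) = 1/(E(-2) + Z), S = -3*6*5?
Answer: 662/349 ≈ 1.8968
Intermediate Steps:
E(T) = 1/(2*T)
S = -90 (S = -18*5 = -90)
r(Z) = 1/(-1/4 + Z) (r(Z) = 1/((1/2)/(-2) + Z) = 1/((1/2)*(-1/2) + Z) = 1/(-1/4 + Z))
2 + r((S + 1) + 2)*9 = 2 + (4/(-1 + 4*((-90 + 1) + 2)))*9 = 2 + (4/(-1 + 4*(-89 + 2)))*9 = 2 + (4/(-1 + 4*(-87)))*9 = 2 + (4/(-1 - 348))*9 = 2 + (4/(-349))*9 = 2 + (4*(-1/349))*9 = 2 - 4/349*9 = 2 - 36/349 = 662/349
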